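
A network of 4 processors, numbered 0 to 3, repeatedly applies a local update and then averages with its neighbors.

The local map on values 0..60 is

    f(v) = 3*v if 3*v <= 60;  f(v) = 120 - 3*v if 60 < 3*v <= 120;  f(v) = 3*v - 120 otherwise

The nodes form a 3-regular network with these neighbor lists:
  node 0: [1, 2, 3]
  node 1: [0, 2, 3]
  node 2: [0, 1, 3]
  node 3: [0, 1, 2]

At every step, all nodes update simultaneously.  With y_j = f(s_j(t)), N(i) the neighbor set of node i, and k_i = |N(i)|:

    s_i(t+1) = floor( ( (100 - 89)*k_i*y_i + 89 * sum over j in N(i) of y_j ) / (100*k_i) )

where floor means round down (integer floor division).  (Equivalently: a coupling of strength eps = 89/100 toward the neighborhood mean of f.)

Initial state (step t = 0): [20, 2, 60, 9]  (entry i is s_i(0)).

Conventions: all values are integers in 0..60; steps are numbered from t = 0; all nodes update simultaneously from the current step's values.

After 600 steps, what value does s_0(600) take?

Simulating step by step:
t=0: [20, 2, 60, 9]
t=1: [34, 44, 34, 40]
t=2: [10, 12, 10, 14]
t=3: [35, 34, 35, 33]
t=4: [17, 17, 17, 16]
t=5: [50, 50, 50, 50]
t=6: [30, 30, 30, 30]
t=7: [30, 30, 30, 30]

Answer: s_0(600) = 30
Key observation: The state at step 6, [30, 30, 30, 30], reappears at step 7: the system is in a cycle of period 1 from step 6 on.  Therefore the state at step 600 equals the state at step 6 + ((600 - 6) mod 1) = 6, which is [30, 30, 30, 30].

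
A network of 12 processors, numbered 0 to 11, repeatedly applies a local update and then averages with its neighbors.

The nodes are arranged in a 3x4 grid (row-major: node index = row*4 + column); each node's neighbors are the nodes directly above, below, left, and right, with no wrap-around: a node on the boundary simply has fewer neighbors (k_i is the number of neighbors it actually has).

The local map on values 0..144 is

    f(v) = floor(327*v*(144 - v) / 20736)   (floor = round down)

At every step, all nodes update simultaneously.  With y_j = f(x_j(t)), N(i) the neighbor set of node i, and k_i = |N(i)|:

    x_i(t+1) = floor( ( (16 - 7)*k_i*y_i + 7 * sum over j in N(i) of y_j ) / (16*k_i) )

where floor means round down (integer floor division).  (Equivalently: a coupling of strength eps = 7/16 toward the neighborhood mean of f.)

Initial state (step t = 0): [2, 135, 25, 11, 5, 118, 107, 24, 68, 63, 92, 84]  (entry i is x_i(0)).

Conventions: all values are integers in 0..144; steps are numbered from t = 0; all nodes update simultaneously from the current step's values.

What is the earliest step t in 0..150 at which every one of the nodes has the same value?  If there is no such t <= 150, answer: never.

Simulating step by step:
t=0: [2, 135, 25, 11, 5, 118, 107, 24, 68, 63, 92, 84]  (not all equal)
t=1: [8, 24, 41, 32, 25, 45, 58, 49, 65, 74, 74, 70]  (not all equal)
t=2: [29, 47, 63, 61, 50, 66, 75, 72, 72, 79, 80, 79]  (not all equal)
t=3: [60, 71, 78, 79, 72, 79, 80, 80, 79, 80, 80, 80]  (not all equal)
t=4: [79, 80, 80, 80, 80, 80, 80, 80, 80, 80, 80, 80]  (not all equal)
t=5: [80, 80, 80, 80, 80, 80, 80, 80, 80, 80, 80, 80]  (all equal)

Answer: 5
Key observation: Synchronization is absorbing here: once all nodes are equal they stay equal, and step 5 is the first all-equal step.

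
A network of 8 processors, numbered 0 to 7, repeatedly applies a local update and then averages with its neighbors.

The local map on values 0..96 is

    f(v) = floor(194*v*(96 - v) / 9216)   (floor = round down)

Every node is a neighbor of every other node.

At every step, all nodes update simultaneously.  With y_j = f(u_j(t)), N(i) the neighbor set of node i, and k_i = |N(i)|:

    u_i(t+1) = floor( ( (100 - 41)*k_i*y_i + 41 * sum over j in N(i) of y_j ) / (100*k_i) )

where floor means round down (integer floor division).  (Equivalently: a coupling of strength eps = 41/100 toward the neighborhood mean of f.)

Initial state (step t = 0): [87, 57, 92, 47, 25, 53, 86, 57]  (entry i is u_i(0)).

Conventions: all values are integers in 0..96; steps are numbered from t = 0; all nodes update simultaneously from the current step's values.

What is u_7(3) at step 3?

Answer: u_7(3) = 46

Derivation:
t=0: [87, 57, 92, 47, 25, 53, 86, 57]
t=1: [24, 39, 19, 41, 35, 40, 25, 39]
t=2: [38, 43, 35, 44, 42, 44, 39, 43]
t=3: [46, 46, 45, 47, 46, 47, 46, 46]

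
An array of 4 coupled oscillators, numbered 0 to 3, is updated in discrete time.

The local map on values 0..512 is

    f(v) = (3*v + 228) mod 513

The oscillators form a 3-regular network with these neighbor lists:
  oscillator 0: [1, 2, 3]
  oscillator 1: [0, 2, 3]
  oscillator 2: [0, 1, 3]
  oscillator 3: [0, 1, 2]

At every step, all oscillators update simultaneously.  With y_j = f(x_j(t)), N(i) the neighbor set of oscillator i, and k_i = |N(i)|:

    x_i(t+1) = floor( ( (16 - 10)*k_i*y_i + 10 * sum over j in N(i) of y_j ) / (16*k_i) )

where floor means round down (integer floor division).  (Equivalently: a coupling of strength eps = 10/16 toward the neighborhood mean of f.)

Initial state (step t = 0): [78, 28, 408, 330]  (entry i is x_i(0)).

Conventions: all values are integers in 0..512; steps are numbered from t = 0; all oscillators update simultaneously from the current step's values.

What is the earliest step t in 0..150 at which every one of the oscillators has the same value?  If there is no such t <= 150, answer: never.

Answer: 7
Key observation: Synchronization is absorbing here: once all oscillators are equal they stay equal, and step 7 is the first all-equal step.

Derivation:
t=0: [78, 28, 408, 330]  (not all equal)
t=1: [367, 342, 361, 322]  (not all equal)
t=2: [255, 243, 252, 233]  (not all equal)
t=3: [456, 450, 455, 445]  (not all equal)
t=4: [45, 42, 45, 40]  (not all equal)
t=5: [358, 356, 358, 355]  (not all equal)
t=6: [272, 271, 272, 271]  (not all equal)
t=7: [16, 16, 16, 16]  (all equal)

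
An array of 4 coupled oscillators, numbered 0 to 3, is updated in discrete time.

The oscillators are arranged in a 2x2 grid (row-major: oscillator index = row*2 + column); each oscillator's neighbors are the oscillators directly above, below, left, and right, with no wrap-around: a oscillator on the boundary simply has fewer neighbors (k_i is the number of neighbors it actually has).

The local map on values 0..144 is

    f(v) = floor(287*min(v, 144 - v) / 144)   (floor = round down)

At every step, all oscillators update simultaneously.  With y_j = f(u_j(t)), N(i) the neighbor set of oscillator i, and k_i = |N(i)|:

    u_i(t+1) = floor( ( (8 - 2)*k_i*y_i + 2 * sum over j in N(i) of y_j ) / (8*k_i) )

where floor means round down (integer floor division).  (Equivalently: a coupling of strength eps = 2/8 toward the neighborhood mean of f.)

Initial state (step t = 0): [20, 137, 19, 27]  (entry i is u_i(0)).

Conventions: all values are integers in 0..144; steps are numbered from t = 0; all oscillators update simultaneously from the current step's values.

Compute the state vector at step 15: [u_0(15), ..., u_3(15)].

Simulating step by step:
t=0: [20, 137, 19, 27]
t=1: [35, 21, 39, 46]
t=2: [66, 50, 77, 83]
t=3: [127, 105, 131, 119]
t=4: [37, 68, 29, 49]
t=5: [78, 122, 64, 96]
t=6: [119, 60, 123, 92]
t=7: [56, 108, 49, 97]
t=8: [104, 78, 98, 90]
t=9: [87, 121, 91, 108]
t=10: [103, 56, 101, 72]
t=11: [85, 111, 91, 131]
t=12: [109, 66, 96, 40]
t=13: [80, 116, 89, 87]
t=14: [115, 71, 111, 105]
t=15: [68, 122, 65, 83]

Answer: [68, 122, 65, 83]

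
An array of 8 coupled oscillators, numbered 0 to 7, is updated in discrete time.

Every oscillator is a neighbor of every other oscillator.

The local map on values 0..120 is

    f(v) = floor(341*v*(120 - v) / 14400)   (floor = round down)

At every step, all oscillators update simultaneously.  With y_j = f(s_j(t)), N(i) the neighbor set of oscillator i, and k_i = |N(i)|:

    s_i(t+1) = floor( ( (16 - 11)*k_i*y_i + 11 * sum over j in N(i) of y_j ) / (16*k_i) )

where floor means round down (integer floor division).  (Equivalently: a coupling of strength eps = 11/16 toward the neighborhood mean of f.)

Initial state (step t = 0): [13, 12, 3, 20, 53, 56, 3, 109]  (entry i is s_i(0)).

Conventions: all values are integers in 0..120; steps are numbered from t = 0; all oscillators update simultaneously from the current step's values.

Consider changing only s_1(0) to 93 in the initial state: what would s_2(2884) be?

Simulating step by step:
t=0: [13, 93, 3, 20, 53, 56, 3, 109]
t=1: [41, 47, 36, 44, 52, 52, 36, 40]
t=2: [77, 78, 76, 77, 78, 78, 76, 76]
t=3: [78, 77, 78, 78, 77, 77, 78, 78]
t=4: [77, 77, 77, 77, 77, 77, 77, 77]
t=5: [78, 78, 78, 78, 78, 78, 78, 78]
t=6: [77, 77, 77, 77, 77, 77, 77, 77]

Answer: s_2(2884) = 77
Key observation: The state at step 4, [77, 77, 77, 77, 77, 77, 77, 77], reappears at step 6: the system is in a cycle of period 2 from step 4 on.  Therefore the state at step 2884 equals the state at step 4 + ((2884 - 4) mod 2) = 4, which is [77, 77, 77, 77, 77, 77, 77, 77].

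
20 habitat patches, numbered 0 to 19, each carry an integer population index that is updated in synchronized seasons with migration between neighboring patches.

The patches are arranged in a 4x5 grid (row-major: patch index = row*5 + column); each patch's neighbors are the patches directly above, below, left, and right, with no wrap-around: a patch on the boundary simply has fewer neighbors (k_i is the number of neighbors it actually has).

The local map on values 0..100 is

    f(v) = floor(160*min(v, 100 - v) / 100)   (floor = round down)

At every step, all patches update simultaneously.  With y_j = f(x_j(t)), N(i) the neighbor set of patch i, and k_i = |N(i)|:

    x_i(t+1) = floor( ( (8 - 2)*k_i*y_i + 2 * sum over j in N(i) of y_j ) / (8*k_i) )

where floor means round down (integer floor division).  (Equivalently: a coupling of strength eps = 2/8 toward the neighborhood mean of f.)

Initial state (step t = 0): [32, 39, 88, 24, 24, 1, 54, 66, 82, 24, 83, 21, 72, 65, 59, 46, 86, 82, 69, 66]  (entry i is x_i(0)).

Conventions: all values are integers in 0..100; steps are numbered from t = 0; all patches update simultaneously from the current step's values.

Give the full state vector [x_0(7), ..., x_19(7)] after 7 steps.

Simulating step by step:
t=0: [32, 39, 88, 24, 24, 1, 54, 66, 82, 24, 83, 21, 72, 65, 59, 46, 86, 82, 69, 66]
t=1: [46, 58, 27, 35, 38, 13, 64, 50, 32, 39, 29, 35, 43, 53, 61, 60, 27, 30, 48, 54]
t=2: [65, 64, 49, 54, 59, 29, 56, 73, 55, 60, 46, 55, 67, 72, 64, 59, 46, 51, 73, 72]
t=3: [54, 59, 72, 72, 65, 51, 66, 49, 68, 64, 70, 70, 53, 47, 55, 67, 72, 72, 46, 45]
t=4: [72, 63, 48, 45, 54, 73, 57, 72, 54, 57, 50, 49, 71, 73, 71, 50, 45, 49, 70, 72]
t=5: [45, 59, 71, 72, 72, 48, 65, 49, 68, 67, 76, 75, 49, 45, 47, 79, 73, 72, 49, 44]
t=6: [71, 63, 50, 44, 45, 70, 58, 72, 53, 53, 40, 43, 73, 71, 72, 34, 42, 49, 74, 71]
t=7: [47, 60, 74, 71, 72, 50, 63, 49, 70, 72, 62, 66, 47, 47, 46, 56, 66, 71, 44, 45]

Answer: [47, 60, 74, 71, 72, 50, 63, 49, 70, 72, 62, 66, 47, 47, 46, 56, 66, 71, 44, 45]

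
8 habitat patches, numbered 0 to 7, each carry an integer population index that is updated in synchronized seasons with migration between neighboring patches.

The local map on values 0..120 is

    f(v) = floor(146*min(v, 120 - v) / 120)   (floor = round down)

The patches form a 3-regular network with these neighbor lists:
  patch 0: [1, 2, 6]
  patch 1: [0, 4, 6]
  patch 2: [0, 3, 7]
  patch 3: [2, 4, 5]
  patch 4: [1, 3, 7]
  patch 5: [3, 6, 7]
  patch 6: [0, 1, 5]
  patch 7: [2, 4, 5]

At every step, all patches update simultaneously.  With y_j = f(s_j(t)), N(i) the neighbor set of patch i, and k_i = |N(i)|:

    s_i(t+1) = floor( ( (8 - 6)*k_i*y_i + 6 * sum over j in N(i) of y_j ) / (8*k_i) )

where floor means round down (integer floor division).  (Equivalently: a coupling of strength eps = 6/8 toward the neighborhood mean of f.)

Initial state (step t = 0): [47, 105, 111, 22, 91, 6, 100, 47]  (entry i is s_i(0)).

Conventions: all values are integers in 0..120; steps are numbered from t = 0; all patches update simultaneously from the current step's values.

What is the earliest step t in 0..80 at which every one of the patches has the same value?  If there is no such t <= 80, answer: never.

Simulating step by step:
t=0: [47, 105, 111, 22, 91, 6, 100, 47]  (not all equal)
t=1: [27, 33, 37, 19, 34, 28, 26, 27]  (not all equal)
t=2: [37, 36, 33, 35, 34, 30, 34, 38]  (not all equal)
t=3: [42, 42, 43, 39, 43, 41, 41, 40]  (not all equal)
t=4: [50, 50, 49, 50, 49, 48, 50, 50]  (not all equal)
t=5: [59, 59, 59, 59, 59, 59, 59, 59]  (all equal)

Answer: 5
Key observation: Synchronization is absorbing here: once all patches are equal they stay equal, and step 5 is the first all-equal step.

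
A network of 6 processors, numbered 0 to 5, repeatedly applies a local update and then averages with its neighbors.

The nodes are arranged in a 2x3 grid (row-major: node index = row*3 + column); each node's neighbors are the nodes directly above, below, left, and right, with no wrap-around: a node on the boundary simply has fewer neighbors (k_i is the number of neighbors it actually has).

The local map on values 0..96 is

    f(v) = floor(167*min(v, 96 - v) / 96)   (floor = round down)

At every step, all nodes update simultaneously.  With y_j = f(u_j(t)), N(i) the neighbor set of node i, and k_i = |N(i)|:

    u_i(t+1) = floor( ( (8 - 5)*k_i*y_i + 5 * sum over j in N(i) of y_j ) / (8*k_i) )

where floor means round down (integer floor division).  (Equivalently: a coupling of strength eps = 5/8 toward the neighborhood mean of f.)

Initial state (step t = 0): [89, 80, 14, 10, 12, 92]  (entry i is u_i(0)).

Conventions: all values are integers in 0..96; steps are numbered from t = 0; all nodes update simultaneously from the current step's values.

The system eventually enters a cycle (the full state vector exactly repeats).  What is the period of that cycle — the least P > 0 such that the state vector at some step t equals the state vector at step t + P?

Answer: 24
Key observation: The state at step 32, [63, 59, 54, 63, 59, 54], reappears at step 56 — and no state repeats earlier — so the cycle the system enters has period 24.

Derivation:
t=0: [89, 80, 14, 10, 12, 92]
t=1: [18, 21, 19, 16, 17, 16]
t=2: [31, 32, 32, 28, 29, 29]
t=3: [52, 53, 53, 50, 50, 51]
t=4: [76, 75, 75, 78, 78, 77]
t=5: [33, 34, 35, 31, 32, 33]
t=6: [56, 57, 58, 54, 55, 57]
t=7: [69, 68, 66, 71, 69, 67]
t=8: [45, 48, 50, 44, 46, 49]
t=9: [78, 80, 81, 77, 80, 80]
t=10: [30, 27, 26, 30, 28, 26]
t=11: [50, 47, 45, 50, 47, 45]
t=12: [80, 80, 78, 80, 80, 78]
t=13: [27, 27, 29, 27, 27, 29]
t=14: [46, 46, 48, 46, 46, 48]
t=15: [80, 80, 82, 80, 80, 82]
t=16: [27, 26, 24, 27, 26, 24]
t=17: [45, 44, 42, 45, 44, 42]
t=18: [77, 75, 73, 77, 75, 73]
t=19: [33, 36, 38, 33, 36, 38]
t=20: [58, 61, 64, 58, 61, 64]
t=21: [64, 60, 56, 64, 60, 56]
t=22: [57, 62, 66, 57, 62, 66]
t=23: [64, 59, 54, 64, 59, 54]
t=24: [57, 64, 70, 57, 64, 70]
t=25: [63, 55, 48, 63, 55, 48]
t=26: [61, 70, 79, 61, 70, 79]
t=27: [55, 44, 34, 55, 44, 34]
t=28: [72, 71, 64, 72, 71, 64]
t=29: [41, 45, 51, 41, 45, 51]
t=30: [73, 76, 78, 73, 76, 78]
t=31: [38, 34, 31, 38, 34, 31]
t=32: [63, 59, 54, 63, 59, 54]
t=33: [59, 64, 70, 59, 64, 70]
t=34: [61, 54, 48, 61, 54, 48]
t=35: [64, 72, 79, 64, 72, 79]
t=36: [50, 41, 32, 50, 41, 32]
t=37: [77, 69, 60, 77, 69, 60]
t=38: [37, 46, 57, 37, 46, 57]
t=39: [69, 73, 71, 69, 73, 71]
t=40: [44, 41, 42, 44, 41, 42]
t=41: [74, 72, 72, 74, 72, 72]
t=42: [38, 40, 41, 38, 40, 41]
t=43: [66, 68, 70, 66, 68, 70]
t=44: [50, 48, 45, 50, 48, 45]
t=45: [80, 81, 79, 80, 81, 79]
t=46: [26, 26, 28, 26, 26, 28]
t=47: [45, 45, 47, 45, 45, 47]
t=48: [78, 78, 80, 78, 78, 80]
t=49: [31, 30, 28, 31, 30, 28]
t=50: [52, 51, 49, 52, 51, 49]
t=51: [76, 78, 80, 76, 78, 80]
t=52: [33, 30, 28, 33, 30, 28]
t=53: [55, 52, 49, 55, 52, 49]
t=54: [72, 76, 79, 72, 76, 79]
t=55: [38, 34, 30, 38, 34, 30]
t=56: [63, 59, 54, 63, 59, 54]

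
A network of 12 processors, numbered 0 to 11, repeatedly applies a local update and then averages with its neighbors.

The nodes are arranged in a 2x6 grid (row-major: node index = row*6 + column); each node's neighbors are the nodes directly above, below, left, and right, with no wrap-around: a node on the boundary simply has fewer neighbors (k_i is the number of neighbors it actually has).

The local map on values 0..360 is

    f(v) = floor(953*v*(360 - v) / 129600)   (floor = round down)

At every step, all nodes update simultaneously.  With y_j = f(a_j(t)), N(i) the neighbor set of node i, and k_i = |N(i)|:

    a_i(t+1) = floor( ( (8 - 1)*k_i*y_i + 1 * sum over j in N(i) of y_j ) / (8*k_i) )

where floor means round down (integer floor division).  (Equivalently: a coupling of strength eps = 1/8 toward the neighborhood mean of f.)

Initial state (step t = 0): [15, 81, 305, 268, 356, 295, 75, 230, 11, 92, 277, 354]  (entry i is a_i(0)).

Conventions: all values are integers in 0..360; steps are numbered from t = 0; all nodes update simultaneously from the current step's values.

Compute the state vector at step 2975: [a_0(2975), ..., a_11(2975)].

Answer: [224, 224, 224, 224, 224, 224, 224, 224, 224, 224, 224, 224]
Key observation: The state at step 8, [224, 224, 224, 224, 224, 224, 224, 224, 224, 224, 224, 224], reappears at step 9: the system is in a cycle of period 1 from step 8 on.  Therefore the state at step 2975 equals the state at step 8 + ((2975 - 8) mod 1) = 8, which is [224, 224, 224, 224, 224, 224, 224, 224, 224, 224, 224, 224].

Derivation:
t=0: [15, 81, 305, 268, 356, 295, 75, 230, 11, 92, 277, 354]
t=1: [53, 161, 123, 171, 29, 124, 153, 206, 46, 174, 156, 32]
t=2: [133, 229, 211, 229, 89, 197, 225, 227, 121, 231, 220, 95]
t=3: [221, 220, 229, 218, 183, 229, 222, 221, 213, 219, 221, 190]
t=4: [225, 225, 220, 227, 236, 222, 225, 225, 229, 227, 226, 235]
t=5: [223, 223, 225, 221, 216, 223, 223, 222, 220, 221, 221, 216]
t=6: [224, 224, 223, 225, 227, 224, 224, 224, 225, 225, 225, 227]
t=7: [224, 224, 223, 223, 222, 223, 224, 223, 223, 223, 222, 222]
t=8: [224, 224, 224, 224, 224, 224, 224, 224, 224, 224, 224, 224]
t=9: [224, 224, 224, 224, 224, 224, 224, 224, 224, 224, 224, 224]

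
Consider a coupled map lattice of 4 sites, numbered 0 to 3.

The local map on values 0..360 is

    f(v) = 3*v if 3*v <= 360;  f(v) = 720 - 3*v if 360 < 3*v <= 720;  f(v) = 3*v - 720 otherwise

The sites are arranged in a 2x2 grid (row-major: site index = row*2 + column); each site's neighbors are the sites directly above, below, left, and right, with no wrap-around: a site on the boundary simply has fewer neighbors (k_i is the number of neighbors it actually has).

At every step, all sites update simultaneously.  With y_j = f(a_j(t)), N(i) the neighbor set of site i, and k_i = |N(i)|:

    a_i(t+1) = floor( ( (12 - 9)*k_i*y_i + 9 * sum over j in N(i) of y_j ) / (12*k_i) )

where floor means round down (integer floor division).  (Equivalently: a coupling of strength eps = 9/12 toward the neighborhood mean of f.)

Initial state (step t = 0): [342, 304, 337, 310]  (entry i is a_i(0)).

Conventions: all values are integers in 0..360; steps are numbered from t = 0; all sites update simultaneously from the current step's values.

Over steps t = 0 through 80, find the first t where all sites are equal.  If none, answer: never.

Simulating step by step:
t=0: [342, 304, 337, 310]  (not all equal)
t=1: [257, 241, 266, 233]  (not all equal)
t=2: [43, 27, 46, 35]  (not all equal)
t=3: [114, 108, 122, 108]  (not all equal)
t=4: [339, 330, 338, 335]  (not all equal)
t=5: [285, 285, 291, 282]  (not all equal)
t=6: [141, 131, 136, 139]  (not all equal)
t=7: [313, 306, 303, 315]  (not all equal)
t=8: [199, 216, 213, 201]  (not all equal)
t=9: [88, 108, 110, 86]  (not all equal)
t=10: [311, 276, 278, 309]  (not all equal)
t=11: [136, 184, 186, 135]  (not all equal)
t=12: [201, 277, 275, 202]  (not all equal)
t=13: [110, 114, 112, 109]  (not all equal)
t=14: [336, 331, 330, 336]  (not all equal)
t=15: [275, 284, 283, 275]  (not all equal)
t=16: [124, 111, 111, 124]  (not all equal)
t=17: [336, 344, 344, 336]  (not all equal)
t=18: [306, 294, 294, 306]  (not all equal)
t=19: [171, 189, 189, 171]  (not all equal)
t=20: [166, 193, 193, 166]  (not all equal)
t=21: [161, 201, 201, 161]  (not all equal)
t=22: [147, 207, 207, 147]  (not all equal)
t=23: [144, 234, 234, 144]  (not all equal)
t=24: [85, 220, 220, 85]  (not all equal)
t=25: [108, 206, 206, 108]  (not all equal)
t=26: [157, 268, 268, 157]  (not all equal)
t=27: [125, 207, 207, 125]  (not all equal)
t=28: [160, 283, 283, 160]  (not all equal)
t=29: [156, 212, 212, 156]  (not all equal)
t=30: [126, 210, 210, 126]  (not all equal)
t=31: [153, 279, 279, 153]  (not all equal)
t=32: [153, 225, 225, 153]  (not all equal)
t=33: [99, 207, 207, 99]  (not all equal)
t=34: [148, 247, 247, 148]  (not all equal)
t=35: [84, 212, 212, 84]  (not all equal)
t=36: [126, 210, 210, 126]  (not all equal)

Answer: never
Key observation: The state at step 30 reappears at step 36 — the system is in a cycle of period 6 from step 30 on.  No step 0..36 is synchronized, and the cycle repeats forever, so no step up to 80 (or ever) has all sites equal.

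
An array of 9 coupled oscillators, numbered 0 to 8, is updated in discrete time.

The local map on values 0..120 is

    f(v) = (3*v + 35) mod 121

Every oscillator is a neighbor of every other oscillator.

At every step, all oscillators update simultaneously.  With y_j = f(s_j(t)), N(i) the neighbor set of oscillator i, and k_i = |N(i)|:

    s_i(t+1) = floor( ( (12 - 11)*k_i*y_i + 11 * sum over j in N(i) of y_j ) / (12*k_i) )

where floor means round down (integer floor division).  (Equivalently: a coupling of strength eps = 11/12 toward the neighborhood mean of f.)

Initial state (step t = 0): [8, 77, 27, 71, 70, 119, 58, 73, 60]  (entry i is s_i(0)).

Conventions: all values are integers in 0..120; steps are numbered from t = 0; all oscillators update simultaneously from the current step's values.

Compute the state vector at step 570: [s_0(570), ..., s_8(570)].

Answer: [31, 31, 31, 31, 31, 31, 31, 31, 31]
Key observation: The state at step 2, [56, 56, 56, 56, 56, 56, 56, 56, 56], reappears at step 7: the system is in a cycle of period 5 from step 2 on.  Therefore the state at step 570 equals the state at step 2 + ((570 - 2) mod 5) = 5, which is [31, 31, 31, 31, 31, 31, 31, 31, 31].

Derivation:
t=0: [8, 77, 27, 71, 70, 119, 58, 73, 60]
t=1: [47, 48, 45, 49, 49, 48, 46, 49, 46]
t=2: [56, 56, 56, 56, 56, 56, 56, 56, 56]
t=3: [82, 82, 82, 82, 82, 82, 82, 82, 82]
t=4: [39, 39, 39, 39, 39, 39, 39, 39, 39]
t=5: [31, 31, 31, 31, 31, 31, 31, 31, 31]
t=6: [7, 7, 7, 7, 7, 7, 7, 7, 7]
t=7: [56, 56, 56, 56, 56, 56, 56, 56, 56]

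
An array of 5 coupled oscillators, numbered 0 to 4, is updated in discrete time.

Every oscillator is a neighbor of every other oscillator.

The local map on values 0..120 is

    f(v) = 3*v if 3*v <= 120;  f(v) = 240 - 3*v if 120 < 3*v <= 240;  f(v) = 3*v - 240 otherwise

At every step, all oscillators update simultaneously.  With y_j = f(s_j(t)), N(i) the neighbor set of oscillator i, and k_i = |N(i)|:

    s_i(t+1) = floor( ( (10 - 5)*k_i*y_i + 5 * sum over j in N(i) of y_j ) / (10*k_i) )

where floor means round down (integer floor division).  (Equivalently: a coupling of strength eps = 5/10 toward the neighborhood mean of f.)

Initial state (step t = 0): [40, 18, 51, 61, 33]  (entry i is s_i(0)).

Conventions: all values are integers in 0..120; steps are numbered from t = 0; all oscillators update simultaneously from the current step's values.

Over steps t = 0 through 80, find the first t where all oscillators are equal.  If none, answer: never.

Answer: never
Key observation: The state at step 22 reappears at step 26 — the system is in a cycle of period 4 from step 22 on.  No step 0..26 is synchronized, and the cycle repeats forever, so no step up to 80 (or ever) has all oscillators equal.

Derivation:
t=0: [40, 18, 51, 61, 33]  (not all equal)
t=1: [97, 72, 84, 73, 89]  (not all equal)
t=2: [36, 25, 21, 24, 27]  (not all equal)
t=3: [90, 78, 73, 76, 80]  (not all equal)
t=4: [19, 10, 16, 13, 8]  (not all equal)
t=5: [46, 36, 42, 39, 33]  (not all equal)
t=6: [105, 108, 110, 111, 104]  (not all equal)
t=7: [79, 83, 85, 86, 78]  (not all equal)
t=8: [7, 9, 12, 13, 8]  (not all equal)
t=9: [26, 28, 31, 33, 27]  (not all equal)
t=10: [83, 85, 89, 91, 84]  (not all equal)
t=11: [15, 17, 22, 24, 16]  (not all equal)
t=12: [52, 54, 60, 62, 53]  (not all equal)
t=13: [76, 73, 67, 64, 75]  (not all equal)
t=14: [21, 24, 31, 34, 22]  (not all equal)
t=15: [73, 76, 84, 87, 74]  (not all equal)
t=16: [18, 15, 15, 18, 17]  (not all equal)
t=17: [51, 48, 48, 51, 50]  (not all equal)
t=18: [89, 93, 93, 89, 90]  (not all equal)
t=19: [30, 34, 34, 30, 31]  (not all equal)
t=20: [93, 97, 97, 93, 94]  (not all equal)
t=21: [42, 46, 46, 42, 43]  (not all equal)
t=22: [110, 106, 106, 110, 109]  (not all equal)
t=23: [86, 82, 82, 86, 85]  (not all equal)
t=24: [14, 10, 10, 14, 13]  (not all equal)
t=25: [38, 34, 34, 38, 37]  (not all equal)
t=26: [110, 106, 106, 110, 109]  (not all equal)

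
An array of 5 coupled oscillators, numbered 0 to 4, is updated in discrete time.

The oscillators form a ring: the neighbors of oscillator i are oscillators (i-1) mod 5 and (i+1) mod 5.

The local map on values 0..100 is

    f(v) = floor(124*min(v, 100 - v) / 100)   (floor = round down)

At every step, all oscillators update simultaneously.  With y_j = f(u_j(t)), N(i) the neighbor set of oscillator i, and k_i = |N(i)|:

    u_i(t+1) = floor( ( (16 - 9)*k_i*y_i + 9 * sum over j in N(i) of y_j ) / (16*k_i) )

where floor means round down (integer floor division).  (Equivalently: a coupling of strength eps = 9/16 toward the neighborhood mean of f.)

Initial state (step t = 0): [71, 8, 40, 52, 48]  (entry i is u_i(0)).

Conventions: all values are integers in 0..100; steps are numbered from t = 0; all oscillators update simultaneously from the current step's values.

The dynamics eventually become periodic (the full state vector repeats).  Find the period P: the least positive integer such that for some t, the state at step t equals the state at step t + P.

Simulating step by step:
t=0: [71, 8, 40, 52, 48]
t=1: [34, 27, 40, 56, 52]
t=2: [44, 40, 45, 54, 52]
t=3: [54, 52, 53, 57, 57]
t=4: [56, 58, 56, 54, 54]
t=5: [54, 53, 54, 56, 56]
t=6: [56, 57, 56, 54, 54]
t=7: [54, 53, 54, 56, 56]

Answer: 2
Key observation: The state at step 5, [54, 53, 54, 56, 56], reappears at step 7 — and no state repeats earlier — so the cycle the system enters has period 2.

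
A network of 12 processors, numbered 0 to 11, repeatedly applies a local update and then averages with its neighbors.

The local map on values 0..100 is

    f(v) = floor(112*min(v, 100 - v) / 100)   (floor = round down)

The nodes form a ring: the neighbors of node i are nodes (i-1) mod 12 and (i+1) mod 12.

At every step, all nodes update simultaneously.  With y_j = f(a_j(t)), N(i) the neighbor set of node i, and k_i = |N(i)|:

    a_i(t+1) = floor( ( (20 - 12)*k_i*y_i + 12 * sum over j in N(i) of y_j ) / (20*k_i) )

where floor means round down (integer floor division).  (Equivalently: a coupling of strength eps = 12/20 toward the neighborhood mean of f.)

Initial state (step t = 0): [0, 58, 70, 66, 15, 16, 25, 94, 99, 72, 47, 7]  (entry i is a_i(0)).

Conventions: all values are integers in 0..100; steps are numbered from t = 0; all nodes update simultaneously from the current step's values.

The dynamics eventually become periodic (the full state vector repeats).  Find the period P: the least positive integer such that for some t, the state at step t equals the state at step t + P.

Answer: 2
Key observation: The state at step 13, [53, 53, 53, 53, 53, 53, 53, 53, 53, 52, 52, 52], reappears at step 15 — and no state repeats earlier — so the cycle the system enters has period 2.

Derivation:
t=0: [0, 58, 70, 66, 15, 16, 25, 94, 99, 72, 47, 7]
t=1: [16, 28, 38, 29, 22, 20, 18, 11, 11, 28, 32, 18]
t=2: [22, 30, 35, 32, 25, 22, 18, 14, 17, 26, 29, 23]
t=3: [27, 32, 36, 34, 28, 24, 19, 17, 20, 26, 29, 26]
t=4: [31, 35, 37, 36, 31, 26, 21, 20, 23, 27, 30, 30]
t=5: [35, 38, 40, 38, 34, 28, 24, 23, 25, 29, 32, 33]
t=6: [39, 41, 42, 41, 37, 31, 27, 26, 28, 31, 34, 36]
t=7: [42, 45, 45, 44, 40, 34, 30, 29, 31, 34, 37, 40]
t=8: [47, 49, 49, 47, 43, 38, 34, 32, 34, 37, 41, 44]
t=9: [51, 53, 53, 51, 47, 42, 38, 36, 38, 41, 45, 48]
t=10: [53, 52, 52, 52, 51, 47, 42, 41, 42, 45, 49, 52]
t=11: [52, 52, 53, 53, 53, 51, 47, 46, 47, 50, 52, 53]
t=12: [52, 52, 52, 52, 52, 52, 52, 51, 52, 53, 53, 52]
t=13: [53, 53, 53, 53, 53, 53, 53, 53, 53, 52, 52, 52]
t=14: [52, 52, 52, 52, 52, 52, 52, 52, 52, 52, 53, 52]
t=15: [53, 53, 53, 53, 53, 53, 53, 53, 53, 52, 52, 52]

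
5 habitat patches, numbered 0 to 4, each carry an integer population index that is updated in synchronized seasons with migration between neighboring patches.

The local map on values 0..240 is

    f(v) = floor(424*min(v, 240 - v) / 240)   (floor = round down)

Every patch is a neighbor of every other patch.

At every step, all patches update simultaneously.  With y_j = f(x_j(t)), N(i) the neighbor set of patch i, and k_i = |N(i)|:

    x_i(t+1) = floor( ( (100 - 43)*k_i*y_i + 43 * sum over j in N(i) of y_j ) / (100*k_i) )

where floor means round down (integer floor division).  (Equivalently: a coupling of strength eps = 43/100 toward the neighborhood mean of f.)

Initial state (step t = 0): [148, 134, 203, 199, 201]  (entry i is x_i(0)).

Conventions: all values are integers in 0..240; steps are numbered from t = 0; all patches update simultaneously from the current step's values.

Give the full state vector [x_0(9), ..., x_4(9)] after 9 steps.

Simulating step by step:
t=0: [148, 134, 203, 199, 201]
t=1: [134, 146, 89, 92, 91]
t=2: [175, 166, 162, 164, 163]
t=3: [122, 130, 133, 131, 132]
t=4: [200, 194, 192, 193, 192]
t=5: [75, 80, 82, 81, 82]
t=6: [136, 140, 142, 141, 142]
t=7: [179, 175, 174, 174, 174]
t=8: [110, 113, 114, 114, 114]
t=9: [196, 199, 200, 200, 200]

Answer: [196, 199, 200, 200, 200]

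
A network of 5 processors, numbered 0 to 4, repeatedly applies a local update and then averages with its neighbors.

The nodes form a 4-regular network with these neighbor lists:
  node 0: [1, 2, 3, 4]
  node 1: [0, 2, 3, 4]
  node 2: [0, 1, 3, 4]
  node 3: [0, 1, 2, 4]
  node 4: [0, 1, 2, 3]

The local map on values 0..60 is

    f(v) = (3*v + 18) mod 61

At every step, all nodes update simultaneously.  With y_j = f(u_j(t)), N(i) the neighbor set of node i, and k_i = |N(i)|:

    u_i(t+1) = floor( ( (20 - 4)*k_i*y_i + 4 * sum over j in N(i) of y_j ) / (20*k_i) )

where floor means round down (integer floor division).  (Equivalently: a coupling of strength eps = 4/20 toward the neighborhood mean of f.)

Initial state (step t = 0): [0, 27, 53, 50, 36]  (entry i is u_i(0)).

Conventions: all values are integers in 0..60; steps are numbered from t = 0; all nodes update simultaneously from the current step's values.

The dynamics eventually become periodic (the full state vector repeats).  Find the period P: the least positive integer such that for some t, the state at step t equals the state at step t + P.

Simulating step by step:
t=0: [0, 27, 53, 50, 36]
t=1: [21, 36, 49, 42, 11]
t=2: [22, 10, 39, 23, 45]
t=3: [24, 43, 16, 26, 30]
t=4: [28, 25, 10, 33, 42]
t=5: [40, 33, 45, 51, 26]
t=6: [21, 51, 32, 46, 35]
t=7: [22, 44, 47, 33, 8]
t=8: [26, 30, 37, 51, 40]
t=9: [33, 42, 12, 44, 19]
t=10: [50, 25, 49, 29, 19]
t=11: [43, 32, 41, 41, 19]
t=12: [25, 46, 20, 20, 17]
t=13: [29, 30, 18, 18, 11]
t=14: [41, 43, 16, 16, 46]
t=15: [18, 23, 8, 8, 29]
t=16: [16, 27, 39, 39, 41]
t=17: [8, 32, 14, 14, 18]
t=18: [42, 51, 56, 56, 19]
t=19: [21, 41, 6, 6, 15]
t=20: [20, 19, 32, 32, 7]
t=21: [21, 19, 48, 48, 38]
t=22: [21, 16, 36, 36, 13]
t=23: [19, 8, 7, 7, 47]
t=24: [19, 40, 37, 37, 36]
t=25: [12, 14, 7, 7, 5]
t=26: [51, 56, 40, 40, 36]
t=27: [41, 6, 16, 16, 7]
t=28: [19, 32, 8, 8, 34]
t=29: [21, 50, 42, 42, 54]
t=30: [23, 42, 24, 24, 51]
t=31: [27, 24, 29, 29, 44]
t=32: [37, 30, 42, 42, 30]
t=33: [12, 42, 23, 23, 42]
t=34: [48, 24, 27, 27, 24]
t=35: [38, 30, 37, 37, 30]
t=36: [13, 41, 11, 11, 41]
t=37: [52, 24, 48, 48, 24]
t=38: [48, 31, 39, 39, 31]
t=39: [38, 45, 18, 18, 45]
t=40: [12, 27, 12, 12, 27]
t=41: [52, 40, 52, 52, 40]
t=42: [48, 21, 48, 48, 21]
t=43: [38, 23, 38, 38, 23]
t=44: [11, 23, 11, 11, 23]
t=45: [48, 29, 48, 48, 29]
t=46: [40, 43, 40, 40, 43]
t=47: [16, 23, 16, 16, 23]
t=48: [7, 22, 7, 7, 22]
t=49: [37, 25, 37, 37, 25]
t=50: [9, 28, 9, 9, 28]
t=51: [44, 41, 44, 44, 41]
t=52: [27, 20, 27, 27, 20]
t=53: [35, 20, 35, 35, 20]
t=54: [2, 14, 2, 2, 14]
t=55: [27, 54, 27, 27, 54]
t=56: [40, 55, 40, 40, 55]
t=57: [14, 2, 14, 14, 2]
t=58: [56, 29, 56, 56, 29]
t=59: [7, 37, 7, 7, 37]
t=60: [35, 11, 35, 35, 11]
t=61: [6, 43, 6, 6, 43]
t=62: [34, 26, 34, 34, 26]
t=63: [56, 38, 56, 56, 38]
t=64: [3, 8, 3, 3, 8]
t=65: [28, 39, 28, 28, 39]
t=66: [38, 17, 38, 38, 17]
t=67: [9, 8, 9, 9, 8]
t=68: [44, 42, 44, 44, 42]
t=69: [27, 22, 27, 27, 22]
t=70: [36, 25, 36, 36, 25]
t=71: [6, 27, 6, 6, 27]
t=72: [36, 37, 36, 36, 37]
t=73: [4, 6, 4, 4, 6]
t=74: [30, 35, 30, 30, 35]
t=75: [42, 7, 42, 42, 7]
t=76: [23, 36, 23, 23, 36]
t=77: [23, 7, 23, 23, 7]
t=78: [27, 37, 27, 27, 37]
t=79: [34, 11, 34, 34, 11]
t=80: [58, 52, 58, 58, 52]
t=81: [13, 45, 13, 13, 45]
t=82: [54, 34, 54, 54, 34]
t=83: [58, 58, 58, 58, 58]
t=84: [9, 9, 9, 9, 9]
t=85: [45, 45, 45, 45, 45]
t=86: [31, 31, 31, 31, 31]
t=87: [50, 50, 50, 50, 50]
t=88: [46, 46, 46, 46, 46]
t=89: [34, 34, 34, 34, 34]
t=90: [59, 59, 59, 59, 59]
t=91: [12, 12, 12, 12, 12]
t=92: [54, 54, 54, 54, 54]
t=93: [58, 58, 58, 58, 58]

Answer: 10
Key observation: The state at step 83, [58, 58, 58, 58, 58], reappears at step 93 — and no state repeats earlier — so the cycle the system enters has period 10.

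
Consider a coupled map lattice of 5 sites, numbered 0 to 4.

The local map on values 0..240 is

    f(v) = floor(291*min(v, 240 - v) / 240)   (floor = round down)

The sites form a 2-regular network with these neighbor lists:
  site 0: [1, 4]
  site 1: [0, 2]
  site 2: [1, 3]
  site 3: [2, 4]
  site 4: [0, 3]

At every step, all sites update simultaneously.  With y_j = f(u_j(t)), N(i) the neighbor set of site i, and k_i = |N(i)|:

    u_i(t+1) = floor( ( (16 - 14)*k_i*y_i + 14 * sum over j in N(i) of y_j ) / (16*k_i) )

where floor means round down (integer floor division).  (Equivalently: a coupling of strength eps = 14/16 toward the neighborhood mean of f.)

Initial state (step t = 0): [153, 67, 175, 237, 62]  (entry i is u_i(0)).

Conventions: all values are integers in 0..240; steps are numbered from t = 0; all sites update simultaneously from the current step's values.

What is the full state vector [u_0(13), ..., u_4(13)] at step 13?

Simulating step by step:
t=0: [153, 67, 175, 237, 62]
t=1: [81, 90, 46, 67, 56]
t=2: [89, 80, 90, 63, 86]
t=3: [101, 106, 89, 102, 93]
t=4: [120, 116, 123, 111, 121]
t=5: [142, 142, 137, 141, 140]
t=6: [119, 120, 119, 122, 119]
t=7: [144, 144, 144, 143, 143]
t=8: [116, 116, 116, 116, 116]
t=9: [140, 140, 140, 140, 140]
t=10: [121, 121, 121, 121, 121]
t=11: [144, 144, 144, 144, 144]
t=12: [116, 116, 116, 116, 116]
t=13: [140, 140, 140, 140, 140]

Answer: [140, 140, 140, 140, 140]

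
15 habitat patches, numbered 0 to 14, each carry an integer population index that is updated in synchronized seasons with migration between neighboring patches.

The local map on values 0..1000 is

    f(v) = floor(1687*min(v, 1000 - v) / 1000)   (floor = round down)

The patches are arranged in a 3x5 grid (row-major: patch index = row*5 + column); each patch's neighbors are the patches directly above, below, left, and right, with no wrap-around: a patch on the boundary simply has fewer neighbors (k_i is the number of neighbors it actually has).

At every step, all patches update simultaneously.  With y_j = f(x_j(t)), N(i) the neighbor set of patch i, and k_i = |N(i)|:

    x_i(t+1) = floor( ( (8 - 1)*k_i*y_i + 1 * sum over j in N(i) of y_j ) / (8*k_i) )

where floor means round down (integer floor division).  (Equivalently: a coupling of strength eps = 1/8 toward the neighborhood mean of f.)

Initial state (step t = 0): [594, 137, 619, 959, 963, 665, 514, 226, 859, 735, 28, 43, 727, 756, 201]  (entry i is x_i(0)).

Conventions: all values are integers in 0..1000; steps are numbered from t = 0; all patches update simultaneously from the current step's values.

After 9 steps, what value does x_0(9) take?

Simulating step by step:
t=0: [594, 137, 619, 959, 963, 665, 514, 226, 859, 735, 28, 43, 727, 756, 201]
t=1: [648, 291, 590, 99, 86, 558, 755, 400, 248, 417, 80, 118, 438, 402, 350]
t=2: [596, 499, 660, 198, 181, 699, 427, 660, 435, 663, 176, 227, 710, 666, 602]
t=3: [680, 818, 574, 359, 323, 514, 701, 579, 705, 568, 314, 396, 491, 571, 657]
t=4: [542, 342, 695, 602, 559, 782, 519, 700, 521, 704, 555, 662, 812, 711, 596]
t=5: [734, 591, 522, 673, 723, 418, 772, 519, 774, 529, 714, 577, 342, 501, 657]
t=6: [479, 671, 790, 551, 492, 671, 427, 776, 427, 754, 510, 683, 602, 799, 607]
t=7: [776, 564, 380, 741, 799, 583, 693, 406, 689, 455, 790, 559, 639, 382, 626]
t=8: [419, 707, 638, 444, 371, 667, 541, 670, 537, 733, 400, 711, 619, 636, 639]
t=9: [683, 519, 608, 739, 621, 580, 742, 574, 757, 477, 655, 513, 630, 621, 599]

Answer: x_0(9) = 683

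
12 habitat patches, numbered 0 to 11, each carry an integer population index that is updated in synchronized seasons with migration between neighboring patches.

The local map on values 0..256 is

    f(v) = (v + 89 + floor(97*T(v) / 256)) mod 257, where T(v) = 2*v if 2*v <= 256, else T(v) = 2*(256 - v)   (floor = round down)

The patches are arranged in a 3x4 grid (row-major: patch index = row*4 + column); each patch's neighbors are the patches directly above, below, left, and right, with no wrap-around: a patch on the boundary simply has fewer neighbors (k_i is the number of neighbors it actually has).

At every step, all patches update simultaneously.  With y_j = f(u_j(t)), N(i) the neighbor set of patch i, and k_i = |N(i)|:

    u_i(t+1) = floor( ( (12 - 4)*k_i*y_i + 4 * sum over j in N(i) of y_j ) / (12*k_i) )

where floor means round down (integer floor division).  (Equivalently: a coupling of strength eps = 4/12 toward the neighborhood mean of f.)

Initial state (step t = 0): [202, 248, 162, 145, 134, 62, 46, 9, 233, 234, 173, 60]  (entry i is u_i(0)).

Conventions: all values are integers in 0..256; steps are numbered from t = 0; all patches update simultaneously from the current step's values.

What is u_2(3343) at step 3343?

Simulating step by step:
t=0: [202, 248, 162, 145, 134, 62, 46, 9, 233, 234, 173, 60]
t=1: [73, 94, 78, 68, 77, 164, 148, 116, 78, 93, 94, 157]
t=2: [224, 225, 208, 182, 205, 109, 89, 60, 230, 228, 211, 90]
t=3: [79, 73, 94, 91, 70, 55, 194, 191, 80, 74, 115, 209]
t=4: [222, 218, 229, 219, 212, 183, 93, 92, 224, 195, 63, 68]
t=5: [78, 77, 99, 107, 76, 86, 218, 226, 78, 87, 191, 213]
t=6: [225, 201, 39, 27, 224, 223, 85, 72, 227, 220, 92, 76]
t=7: [79, 84, 154, 152, 80, 92, 217, 209, 79, 98, 226, 225]
t=8: [228, 217, 83, 64, 230, 212, 91, 75, 190, 64, 71, 79]
t=9: [80, 95, 214, 209, 79, 102, 227, 221, 95, 174, 217, 223]
t=10: [233, 205, 97, 76, 206, 59, 73, 78, 219, 83, 77, 79]
t=11: [79, 80, 58, 186, 89, 178, 198, 224, 104, 211, 224, 226]
t=12: [230, 206, 168, 92, 197, 98, 83, 78, 63, 69, 78, 80]
t=13: [78, 66, 106, 215, 80, 52, 199, 229, 179, 187, 225, 228]
t=14: [223, 183, 51, 68, 205, 168, 79, 79, 96, 83, 78, 80]
t=15: [77, 82, 174, 206, 66, 94, 209, 225, 51, 188, 227, 228]
t=16: [222, 216, 88, 74, 209, 218, 90, 79, 164, 104, 78, 80]
t=17: [78, 96, 222, 224, 75, 86, 229, 228, 58, 50, 205, 228]
t=18: [187, 60, 70, 80, 219, 199, 93, 80, 192, 173, 87, 80]
t=19: [92, 169, 216, 226, 76, 98, 231, 231, 72, 87, 221, 231]
t=20: [214, 80, 77, 79, 200, 53, 74, 80, 220, 193, 97, 80]
t=21: [101, 206, 224, 226, 86, 170, 199, 227, 77, 77, 59, 191]
t=22: [58, 67, 78, 80, 193, 95, 84, 78, 226, 203, 169, 93]
t=23: [173, 211, 225, 228, 106, 219, 221, 230, 77, 94, 106, 216]
t=24: [60, 76, 79, 80, 53, 88, 74, 80, 194, 205, 57, 68]
t=25: [196, 221, 225, 228, 177, 220, 220, 225, 90, 106, 181, 208]
t=26: [73, 78, 79, 80, 89, 73, 78, 79, 179, 55, 65, 75]
t=27: [223, 224, 227, 228, 219, 218, 223, 226, 117, 177, 205, 218]
t=28: [79, 79, 80, 80, 74, 77, 79, 79, 49, 66, 75, 77]
t=29: [225, 226, 228, 228, 215, 222, 226, 226, 187, 205, 219, 223]
t=30: [79, 80, 80, 80, 77, 78, 79, 80, 72, 75, 78, 79]
t=31: [226, 228, 228, 229, 223, 225, 227, 228, 217, 220, 225, 227]
t=32: [80, 80, 80, 81, 79, 80, 80, 80, 78, 79, 79, 80]
t=33: [228, 229, 229, 230, 227, 228, 228, 229, 226, 227, 227, 228]
t=34: [80, 81, 81, 81, 80, 80, 80, 81, 80, 80, 80, 80]
t=35: [229, 230, 230, 231, 229, 229, 229, 230, 229, 229, 229, 229]
t=36: [81, 81, 81, 81, 81, 81, 81, 81, 81, 81, 81, 81]
t=37: [231, 231, 231, 231, 231, 231, 231, 231, 231, 231, 231, 231]
t=38: [81, 81, 81, 81, 81, 81, 81, 81, 81, 81, 81, 81]

Answer: u_2(3343) = 231
Key observation: The state at step 36, [81, 81, 81, 81, 81, 81, 81, 81, 81, 81, 81, 81], reappears at step 38: the system is in a cycle of period 2 from step 36 on.  Therefore the state at step 3343 equals the state at step 36 + ((3343 - 36) mod 2) = 37, which is [231, 231, 231, 231, 231, 231, 231, 231, 231, 231, 231, 231].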